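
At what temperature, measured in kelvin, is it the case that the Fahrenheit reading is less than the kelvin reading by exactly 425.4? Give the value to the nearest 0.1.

Let K be the kelvin reading. The Fahrenheit reading is F = 1.8·K - 459.67.
Require F - K = -425.4: (0.8)·K - 459.67 = -425.4.
K = (-425.4 + 459.67) / (0.8) = 42.8.

42.8 K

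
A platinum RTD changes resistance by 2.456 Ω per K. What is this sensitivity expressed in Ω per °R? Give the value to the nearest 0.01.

1.36 Ω per °R

Since only a temperature interval is involved, the additive offset between the scales drops out.
A change of 1°R is a change of 5/9 K, so per °R the value is 2.456 × 5/9 = 1.36.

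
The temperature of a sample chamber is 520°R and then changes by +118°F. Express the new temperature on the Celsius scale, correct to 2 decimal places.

81.29°C

Initial temperature in Celsius: (520 - 491.67) × 5/9 = 15.7389°C.
The 118°F change is an interval, so only the factor 5/9 applies: +118 × 5/9 = +65.5556°C.
Final Celsius temperature: 15.7389 + 65.5556 = 81.2944°C.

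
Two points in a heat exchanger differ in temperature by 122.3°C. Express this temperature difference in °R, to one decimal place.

220.1°R

For a temperature interval the offset drops out; only the factor 1.8 applies.
122.3 × 1.8 = 220.1.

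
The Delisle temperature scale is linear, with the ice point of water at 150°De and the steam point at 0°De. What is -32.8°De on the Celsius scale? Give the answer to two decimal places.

121.87°C

Linear interpolation between the fixed points: C = (-32.8 - 150) × 100 / (0 - 150) = 121.8667°C.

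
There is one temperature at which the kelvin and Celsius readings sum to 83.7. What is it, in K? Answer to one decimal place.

Let K be the kelvin reading. The Celsius reading is C = 1·K - 273.15.
Require K + C = 83.7: (2)·K - 273.15 = 83.7.
K = (83.7 + 273.15) / (2) = 178.4.

178.4 K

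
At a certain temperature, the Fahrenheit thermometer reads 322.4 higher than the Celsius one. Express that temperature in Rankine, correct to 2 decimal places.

Let x be the Celsius reading; then the Fahrenheit reading is 1.8·x + 32.
(1.8·x + 32) - x = 322.4  ⇒  (0.8)·x = 290.4  ⇒  x = 363.0000°C.
In Rankine: 363.0000 × 1.8 + 491.67 = 1145.07°R.

1145.07°R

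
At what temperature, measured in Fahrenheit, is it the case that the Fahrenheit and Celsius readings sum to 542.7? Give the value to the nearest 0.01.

Let F be the Fahrenheit reading. The Celsius reading is C = 5/9·F - 17.7778.
Require F + C = 542.7: (14/9)·F - 17.7778 = 542.7.
F = (542.7 + 17.7778) / (14/9) = 360.31.

360.31°F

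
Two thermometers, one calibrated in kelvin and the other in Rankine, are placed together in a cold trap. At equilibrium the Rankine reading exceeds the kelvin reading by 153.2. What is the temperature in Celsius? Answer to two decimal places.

Let x be the kelvin reading; then the Rankine reading is 1.8·x.
(1.8·x) - x = 153.2  ⇒  (0.8)·x = 153.2  ⇒  x = 191.5000 K.
In Celsius: 191.5 - 273.15 = -81.65°C.

-81.65°C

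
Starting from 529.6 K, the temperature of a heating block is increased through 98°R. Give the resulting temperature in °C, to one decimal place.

310.9°C

Initial temperature in Celsius: 529.6 - 273.15 = 256.4500°C.
The 98°R change is an interval, so only the factor 5/9 applies: +98 × 5/9 = +54.4444°C.
Final Celsius temperature: 256.4500 + 54.4444 = 310.8944°C.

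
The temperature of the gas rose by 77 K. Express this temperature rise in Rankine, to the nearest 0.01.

138.60°R

An interval of 1 K corresponds to 1.8°R.
77 × 1.8 = 138.60.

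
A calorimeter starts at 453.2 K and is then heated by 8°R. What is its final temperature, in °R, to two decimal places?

823.76°R

Initial temperature in Celsius: 453.2 - 273.15 = 180.0500°C.
The 8°R change is an interval, so only the factor 5/9 applies: +8 × 5/9 = +4.4444°C.
Final Celsius temperature: 180.0500 + 4.4444 = 184.4944°C.
In Rankine: 184.4944 × 1.8 + 491.67 = 823.76°R.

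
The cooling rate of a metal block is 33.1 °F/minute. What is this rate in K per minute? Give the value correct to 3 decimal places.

Since only a temperature interval is involved, the additive offset between the scales drops out.
A change of 1°F is a change of 5/9 K, so 33.1 × 5/9 = 18.389.

18.389 K/minute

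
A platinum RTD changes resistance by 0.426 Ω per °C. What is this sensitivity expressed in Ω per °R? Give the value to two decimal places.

0.24 Ω per °R

Since only a temperature interval is involved, the additive offset between the scales drops out.
A change of 1°R is a change of 5/9°C, so per °R the value is 0.426 × 5/9 = 0.24.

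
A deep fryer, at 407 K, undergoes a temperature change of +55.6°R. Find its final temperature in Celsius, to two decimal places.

Initial temperature in Celsius: 407 - 273.15 = 133.8500°C.
The 55.6°R change is an interval, so only the factor 5/9 applies: +55.6 × 5/9 = +30.8889°C.
Final Celsius temperature: 133.8500 + 30.8889 = 164.7389°C.

164.74°C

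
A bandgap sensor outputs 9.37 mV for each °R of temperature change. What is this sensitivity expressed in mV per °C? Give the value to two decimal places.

16.87 mV per °C

Since only a temperature interval is involved, the additive offset between the scales drops out.
A change of 1°C is a change of 1.8°R, so per °C the value is 9.37 × 1.8 = 16.87.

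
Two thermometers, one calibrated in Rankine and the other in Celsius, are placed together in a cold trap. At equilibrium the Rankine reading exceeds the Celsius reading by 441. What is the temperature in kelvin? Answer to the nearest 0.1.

Let x be the Rankine reading; then the Celsius reading is 5/9·x - 273.15.
(5/9·x - 273.15) - x = -441  ⇒  (-4/9)·x = -167.85  ⇒  x = 377.6625°R.
In Celsius: (377.6625 - 491.67) × 5/9 = -63.3375°C.
In kelvin: -63.3375 + 273.15 = 209.8 K.

209.8 K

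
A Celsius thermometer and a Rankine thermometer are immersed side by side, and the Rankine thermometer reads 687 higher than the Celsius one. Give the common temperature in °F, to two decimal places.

Let x be the Celsius reading; then the Rankine reading is 1.8·x + 491.67.
(1.8·x + 491.67) - x = 687  ⇒  (0.8)·x = 195.33  ⇒  x = 244.1625°C.
In Fahrenheit: 244.1625 × 1.8 + 32 = 471.49°F.

471.49°F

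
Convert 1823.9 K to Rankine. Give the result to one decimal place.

3283.0°R

In Celsius: 1823.9 - 273.15 = 1550.7500°C.
In Rankine: 1550.7500 × 1.8 + 491.67 = 3283.0°R.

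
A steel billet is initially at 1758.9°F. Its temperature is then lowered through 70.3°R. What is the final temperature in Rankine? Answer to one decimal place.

2148.3°R

Initial temperature in Celsius: (1758.9 - 32) × 5/9 = 959.3889°C.
The 70.3°R change is an interval, so only the factor 5/9 applies: -70.3 × 5/9 = -39.0556°C.
Final Celsius temperature: 959.3889 - 39.0556 = 920.3333°C.
In Rankine: 920.3333 × 1.8 + 491.67 = 2148.3°R.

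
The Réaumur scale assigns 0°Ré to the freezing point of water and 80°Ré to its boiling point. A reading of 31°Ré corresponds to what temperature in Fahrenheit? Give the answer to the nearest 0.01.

Linear interpolation between the fixed points: C = (31 - 0) × 100 / (80 - 0) = 38.7500°C.
Then 38.7500 × 1.8 + 32 = 101.75°F.

101.75°F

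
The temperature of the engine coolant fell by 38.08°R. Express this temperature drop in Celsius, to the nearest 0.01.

An interval of 1°R corresponds to 5/9°C.
38.08 × 5/9 = 21.16.

21.16°C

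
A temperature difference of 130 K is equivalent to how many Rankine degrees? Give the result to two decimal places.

Only the scale ratio 1.8 matters for a change in temperature.
130 × 1.8 = 234.00.

234.00°R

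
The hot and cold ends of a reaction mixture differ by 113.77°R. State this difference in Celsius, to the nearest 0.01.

63.21°C

Only the scale ratio 5/9 matters for a change in temperature.
113.77 × 5/9 = 63.21.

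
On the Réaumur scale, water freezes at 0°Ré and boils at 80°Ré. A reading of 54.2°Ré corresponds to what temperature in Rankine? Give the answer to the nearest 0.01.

613.62°R

Linear interpolation between the fixed points: C = (54.2 - 0) × 100 / (80 - 0) = 67.7500°C.
Then 67.7500 × 1.8 + 491.67 = 613.62°R.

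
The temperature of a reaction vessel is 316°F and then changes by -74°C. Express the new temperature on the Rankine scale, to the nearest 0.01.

642.47°R

Initial temperature in Celsius: (316 - 32) × 5/9 = 157.7778°C.
Final Celsius temperature: 157.7778 - 74.0000 = 83.7778°C.
In Rankine: 83.7778 × 1.8 + 491.67 = 642.47°R.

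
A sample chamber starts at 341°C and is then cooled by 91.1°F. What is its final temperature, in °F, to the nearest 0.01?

The 91.1°F change is an interval, so only the factor 5/9 applies: -91.1 × 5/9 = -50.6111°C.
Final Celsius temperature: 341.0000 - 50.6111 = 290.3889°C.
In Fahrenheit: 290.3889 × 1.8 + 32 = 554.70°F.

554.70°F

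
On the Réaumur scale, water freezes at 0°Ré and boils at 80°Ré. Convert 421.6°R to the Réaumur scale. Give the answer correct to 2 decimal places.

First in Celsius: (421.6 - 491.67) × 5/9 = -38.9278°C.
Linearly onto the Réaumur scale: 0 + (-38.9278 / 100) × (80 - 0) = -31.14°Ré.

-31.14°Ré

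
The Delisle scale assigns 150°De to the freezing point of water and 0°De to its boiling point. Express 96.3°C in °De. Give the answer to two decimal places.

5.55°De

Linearly onto the Delisle scale: 150 + (96.3000 / 100) × (0 - 150) = 5.55°De.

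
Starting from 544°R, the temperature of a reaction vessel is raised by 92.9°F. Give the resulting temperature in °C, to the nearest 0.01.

Initial temperature in Celsius: (544 - 491.67) × 5/9 = 29.0722°C.
The 92.9°F change is an interval, so only the factor 5/9 applies: +92.9 × 5/9 = +51.6111°C.
Final Celsius temperature: 29.0722 + 51.6111 = 80.6833°C.

80.68°C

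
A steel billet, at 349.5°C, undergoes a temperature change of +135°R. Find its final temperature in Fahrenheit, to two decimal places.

The 135°R change is an interval, so only the factor 5/9 applies: +135 × 5/9 = +75.0000°C.
Final Celsius temperature: 349.5000 + 75.0000 = 424.5000°C.
In Fahrenheit: 424.5000 × 1.8 + 32 = 796.10°F.

796.10°F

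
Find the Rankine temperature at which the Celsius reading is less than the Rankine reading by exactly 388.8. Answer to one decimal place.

Let R be the Rankine reading. The Celsius reading is C = 5/9·R - 273.15.
Require C - R = -388.8: (-4/9)·R - 273.15 = -388.8.
R = (-388.8 + 273.15) / (-4/9) = 260.2.

260.2°R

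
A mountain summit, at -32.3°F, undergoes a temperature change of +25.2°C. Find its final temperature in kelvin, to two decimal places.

262.63 K

Initial temperature in Celsius: (-32.3 - 32) × 5/9 = -35.7222°C.
Final Celsius temperature: -35.7222 + 25.2000 = -10.5222°C.
In kelvin: -10.5222 + 273.15 = 262.63 K.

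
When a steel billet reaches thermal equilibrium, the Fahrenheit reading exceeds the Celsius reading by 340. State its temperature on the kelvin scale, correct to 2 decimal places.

658.15 K

Let x be the Celsius reading; then the Fahrenheit reading is 1.8·x + 32.
(1.8·x + 32) - x = 340  ⇒  (0.8)·x = 308  ⇒  x = 385.0000°C.
In kelvin: 385.0000 + 273.15 = 658.15 K.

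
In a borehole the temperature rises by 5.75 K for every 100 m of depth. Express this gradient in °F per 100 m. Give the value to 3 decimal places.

The quantity depends on a temperature interval, so only the ratio of degree sizes applies; the offset between the scales is irrelevant.
A change of 1 K is a change of 1.8°F, so 5.75 × 1.8 = 10.350.

10.350 °F/100 m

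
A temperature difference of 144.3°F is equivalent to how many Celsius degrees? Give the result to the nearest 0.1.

An interval of 1°F corresponds to 5/9°C.
144.3 × 5/9 = 80.2.

80.2°C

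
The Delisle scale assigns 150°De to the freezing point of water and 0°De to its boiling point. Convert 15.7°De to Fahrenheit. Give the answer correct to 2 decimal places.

Linear interpolation between the fixed points: C = (15.7 - 150) × 100 / (0 - 150) = 89.5333°C.
Then 89.5333 × 1.8 + 32 = 193.16°F.

193.16°F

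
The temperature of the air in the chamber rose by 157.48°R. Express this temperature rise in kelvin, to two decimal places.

87.49 K

Only the scale ratio 5/9 matters for a change in temperature.
157.48 × 5/9 = 87.49.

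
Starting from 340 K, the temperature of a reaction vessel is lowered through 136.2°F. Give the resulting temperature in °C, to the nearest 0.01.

-8.82°C

Initial temperature in Celsius: 340 - 273.15 = 66.8500°C.
The 136.2°F change is an interval, so only the factor 5/9 applies: -136.2 × 5/9 = -75.6667°C.
Final Celsius temperature: 66.8500 - 75.6667 = -8.8167°C.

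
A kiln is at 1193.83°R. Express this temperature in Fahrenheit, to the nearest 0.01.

In Celsius: (1193.83 - 491.67) × 5/9 = 390.0889°C.
In Fahrenheit: 390.0889 × 1.8 + 32 = 734.16°F.

734.16°F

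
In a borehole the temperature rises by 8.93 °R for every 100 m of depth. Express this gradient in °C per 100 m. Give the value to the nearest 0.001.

4.961 °C/100 m

Since only a temperature interval is involved, the additive offset between the scales drops out.
A change of 1°R is a change of 5/9°C, so 8.93 × 5/9 = 4.961.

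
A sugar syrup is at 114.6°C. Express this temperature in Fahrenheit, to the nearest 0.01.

238.28°F

In Fahrenheit: 114.6000 × 1.8 + 32 = 238.28°F.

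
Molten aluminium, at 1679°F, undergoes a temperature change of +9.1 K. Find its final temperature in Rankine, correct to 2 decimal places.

2155.05°R

Initial temperature in Celsius: (1679 - 32) × 5/9 = 915.0000°C.
The 9.1 K change is an interval; Kelvin and Celsius degrees are the same size, so ΔC = +9.1°C.
Final Celsius temperature: 915.0000 + 9.1000 = 924.1000°C.
In Rankine: 924.1000 × 1.8 + 491.67 = 2155.05°R.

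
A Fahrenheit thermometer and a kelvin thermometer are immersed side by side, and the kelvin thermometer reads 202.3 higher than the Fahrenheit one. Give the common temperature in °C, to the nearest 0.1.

Let x be the Fahrenheit reading; then the kelvin reading is 5/9·x + 255.372.
(5/9·x + 255.372) - x = 202.3  ⇒  (-4/9)·x = -53.0722  ⇒  x = 119.4125°F.
In Celsius: (119.4125 - 32) × 5/9 = 48.6°C.

48.6°C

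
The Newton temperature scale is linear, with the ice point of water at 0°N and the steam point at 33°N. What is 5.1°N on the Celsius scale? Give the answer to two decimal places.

15.45°C

Linear interpolation between the fixed points: C = (5.1 - 0) × 100 / (33 - 0) = 15.4545°C.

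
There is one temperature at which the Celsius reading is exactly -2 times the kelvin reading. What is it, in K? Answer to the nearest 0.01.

91.05 K

Let K be the kelvin reading. The Celsius reading is C = 1·K - 273.15.
Require C = -2·K: 1·K - 273.15 = -2·K.
(3)·K = 273.15  ⇒  K = 91.05.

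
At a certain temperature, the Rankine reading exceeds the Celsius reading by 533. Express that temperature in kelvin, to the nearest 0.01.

324.81 K

Let x be the Celsius reading; then the Rankine reading is 1.8·x + 491.67.
(1.8·x + 491.67) - x = 533  ⇒  (0.8)·x = 41.33  ⇒  x = 51.6625°C.
In kelvin: 51.6625 + 273.15 = 324.81 K.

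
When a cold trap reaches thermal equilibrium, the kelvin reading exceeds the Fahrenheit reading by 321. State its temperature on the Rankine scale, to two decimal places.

312.01°R

Let x be the Fahrenheit reading; then the kelvin reading is 5/9·x + 255.372.
(5/9·x + 255.372) - x = 321  ⇒  (-4/9)·x = 65.6278  ⇒  x = -147.6625°F.
In Celsius: (-147.6625 - 32) × 5/9 = -99.8125°C.
In Rankine: -99.8125 × 1.8 + 491.67 = 312.01°R.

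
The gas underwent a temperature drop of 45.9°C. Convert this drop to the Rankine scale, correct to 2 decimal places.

82.62°R

For a temperature interval the offset drops out; only the factor 1.8 applies.
45.9 × 1.8 = 82.62.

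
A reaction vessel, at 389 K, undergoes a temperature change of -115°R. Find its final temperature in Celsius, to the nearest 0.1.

52.0°C

Initial temperature in Celsius: 389 - 273.15 = 115.8500°C.
The 115°R change is an interval, so only the factor 5/9 applies: -115 × 5/9 = -63.8889°C.
Final Celsius temperature: 115.8500 - 63.8889 = 51.9611°C.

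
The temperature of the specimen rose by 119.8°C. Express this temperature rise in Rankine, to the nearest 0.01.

215.64°R

Only the scale ratio 1.8 matters for a change in temperature.
119.8 × 1.8 = 215.64.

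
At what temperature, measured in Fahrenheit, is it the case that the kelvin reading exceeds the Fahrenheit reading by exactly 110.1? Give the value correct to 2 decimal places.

Let F be the Fahrenheit reading. The kelvin reading is K = 5/9·F + 255.372.
Require K - F = 110.1: (-4/9)·F + 255.372 = 110.1.
F = (110.1 - 255.372) / (-4/9) = 326.86.

326.86°F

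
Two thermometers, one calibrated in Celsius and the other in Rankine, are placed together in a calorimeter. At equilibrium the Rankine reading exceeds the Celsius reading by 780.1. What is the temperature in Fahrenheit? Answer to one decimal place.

Let x be the Celsius reading; then the Rankine reading is 1.8·x + 491.67.
(1.8·x + 491.67) - x = 780.1  ⇒  (0.8)·x = 288.43  ⇒  x = 360.5375°C.
In Fahrenheit: 360.5375 × 1.8 + 32 = 681.0°F.

681.0°F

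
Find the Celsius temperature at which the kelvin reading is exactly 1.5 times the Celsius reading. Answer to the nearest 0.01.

Let C be the Celsius reading. The kelvin reading is K = 1·C + 273.15.
Require K = 1.5·C: 1·C + 273.15 = 1.5·C.
(-0.5)·C = -273.15  ⇒  C = 546.30.

546.30°C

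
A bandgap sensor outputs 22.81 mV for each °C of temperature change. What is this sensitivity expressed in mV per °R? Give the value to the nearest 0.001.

12.672 mV per °R

The quantity depends on a temperature interval, so only the ratio of degree sizes applies; the offset between the scales is irrelevant.
A change of 1°R is a change of 5/9°C, so per °R the value is 22.81 × 5/9 = 12.672.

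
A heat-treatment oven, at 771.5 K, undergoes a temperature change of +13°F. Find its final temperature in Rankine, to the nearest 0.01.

1401.70°R

Initial temperature in Celsius: 771.5 - 273.15 = 498.3500°C.
The 13°F change is an interval, so only the factor 5/9 applies: +13 × 5/9 = +7.2222°C.
Final Celsius temperature: 498.3500 + 7.2222 = 505.5722°C.
In Rankine: 505.5722 × 1.8 + 491.67 = 1401.70°R.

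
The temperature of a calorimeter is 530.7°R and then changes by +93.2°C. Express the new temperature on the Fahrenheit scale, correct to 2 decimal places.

Initial temperature in Celsius: (530.7 - 491.67) × 5/9 = 21.6833°C.
Final Celsius temperature: 21.6833 + 93.2000 = 114.8833°C.
In Fahrenheit: 114.8833 × 1.8 + 32 = 238.79°F.

238.79°F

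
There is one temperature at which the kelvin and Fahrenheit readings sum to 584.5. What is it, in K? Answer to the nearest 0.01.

Let K be the kelvin reading. The Fahrenheit reading is F = 1.8·K - 459.67.
Require K + F = 584.5: (2.8)·K - 459.67 = 584.5.
K = (584.5 + 459.67) / (2.8) = 372.92.

372.92 K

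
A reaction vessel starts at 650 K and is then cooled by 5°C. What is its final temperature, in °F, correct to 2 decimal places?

701.33°F

Initial temperature in Celsius: 650 - 273.15 = 376.8500°C.
Final Celsius temperature: 376.8500 - 5.0000 = 371.8500°C.
In Fahrenheit: 371.8500 × 1.8 + 32 = 701.33°F.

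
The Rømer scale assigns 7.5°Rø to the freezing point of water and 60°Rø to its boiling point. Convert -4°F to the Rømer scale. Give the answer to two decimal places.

-3.00°Rø

First in Celsius: (-4 - 32) × 5/9 = -20.0000°C.
Linearly onto the Rømer scale: 7.5 + (-20.0000 / 100) × (60 - 7.5) = -3.00°Rø.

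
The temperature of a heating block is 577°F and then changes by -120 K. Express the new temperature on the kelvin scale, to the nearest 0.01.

Initial temperature in Celsius: (577 - 32) × 5/9 = 302.7778°C.
The 120 K change is an interval; Kelvin and Celsius degrees are the same size, so ΔC = -120°C.
Final Celsius temperature: 302.7778 - 120.0000 = 182.7778°C.
In kelvin: 182.7778 + 273.15 = 455.93 K.

455.93 K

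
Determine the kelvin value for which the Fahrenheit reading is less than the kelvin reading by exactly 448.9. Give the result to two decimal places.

13.46 K

Let K be the kelvin reading. The Fahrenheit reading is F = 1.8·K - 459.67.
Require F - K = -448.9: (0.8)·K - 459.67 = -448.9.
K = (-448.9 + 459.67) / (0.8) = 13.46.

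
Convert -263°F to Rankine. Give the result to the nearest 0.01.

196.67°R

In Celsius: (-263 - 32) × 5/9 = -163.8889°C.
In Rankine: -163.8889 × 1.8 + 491.67 = 196.67°R.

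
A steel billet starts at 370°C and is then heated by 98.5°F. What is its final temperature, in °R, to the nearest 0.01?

1256.17°R

The 98.5°F change is an interval, so only the factor 5/9 applies: +98.5 × 5/9 = +54.7222°C.
Final Celsius temperature: 370.0000 + 54.7222 = 424.7222°C.
In Rankine: 424.7222 × 1.8 + 491.67 = 1256.17°R.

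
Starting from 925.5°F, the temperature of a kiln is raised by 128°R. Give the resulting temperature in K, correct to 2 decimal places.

Initial temperature in Celsius: (925.5 - 32) × 5/9 = 496.3889°C.
The 128°R change is an interval, so only the factor 5/9 applies: +128 × 5/9 = +71.1111°C.
Final Celsius temperature: 496.3889 + 71.1111 = 567.5000°C.
In kelvin: 567.5000 + 273.15 = 840.65 K.

840.65 K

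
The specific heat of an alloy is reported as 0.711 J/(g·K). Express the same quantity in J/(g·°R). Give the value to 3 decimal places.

0.395 J/(g·°R)

Since only a temperature interval is involved, the additive offset between the scales drops out.
A change of 1°R is a change of 5/9 K, so per °R the value is 0.711 × 5/9 = 0.395.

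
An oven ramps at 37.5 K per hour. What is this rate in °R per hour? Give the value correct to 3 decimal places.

Since only a temperature interval is involved, the additive offset between the scales drops out.
A change of 1 K is a change of 1.8°R, so 37.5 × 1.8 = 67.500.

67.500 °R/hour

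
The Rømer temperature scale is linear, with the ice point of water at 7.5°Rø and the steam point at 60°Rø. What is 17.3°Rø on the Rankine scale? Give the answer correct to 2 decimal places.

525.27°R

Linear interpolation between the fixed points: C = (17.3 - 7.5) × 100 / (60 - 7.5) = 18.6667°C.
Then 18.6667 × 1.8 + 491.67 = 525.27°R.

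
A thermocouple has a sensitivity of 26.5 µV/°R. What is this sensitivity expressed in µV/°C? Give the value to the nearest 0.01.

47.70 µV/°C

Since only a temperature interval is involved, the additive offset between the scales drops out.
A change of 1°C is a change of 1.8°R, so per °C the value is 26.5 × 1.8 = 47.70.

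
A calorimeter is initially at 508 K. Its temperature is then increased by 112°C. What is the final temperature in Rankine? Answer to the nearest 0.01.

Initial temperature in Celsius: 508 - 273.15 = 234.8500°C.
Final Celsius temperature: 234.8500 + 112.0000 = 346.8500°C.
In Rankine: 346.8500 × 1.8 + 491.67 = 1116.00°R.

1116.00°R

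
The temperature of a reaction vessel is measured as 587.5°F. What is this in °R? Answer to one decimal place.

1047.2°R

In Celsius: (587.5 - 32) × 5/9 = 308.6111°C.
In Rankine: 308.6111 × 1.8 + 491.67 = 1047.2°R.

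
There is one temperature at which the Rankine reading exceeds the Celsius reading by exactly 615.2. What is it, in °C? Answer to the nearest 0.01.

Let C be the Celsius reading. The Rankine reading is R = 1.8·C + 491.67.
Require R - C = 615.2: (0.8)·C + 491.67 = 615.2.
C = (615.2 - 491.67) / (0.8) = 154.41.

154.41°C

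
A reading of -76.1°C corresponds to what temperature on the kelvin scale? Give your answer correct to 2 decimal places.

197.05 K

In kelvin: -76.1000 + 273.15 = 197.05 K.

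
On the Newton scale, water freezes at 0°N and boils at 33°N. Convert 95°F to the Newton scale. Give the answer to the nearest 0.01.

First in Celsius: (95 - 32) × 5/9 = 35.0000°C.
Linearly onto the Newton scale: 0 + (35.0000 / 100) × (33 - 0) = 11.55°N.

11.55°N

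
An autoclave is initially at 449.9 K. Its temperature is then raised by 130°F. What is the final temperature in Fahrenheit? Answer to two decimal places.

480.15°F

Initial temperature in Celsius: 449.9 - 273.15 = 176.7500°C.
The 130°F change is an interval, so only the factor 5/9 applies: +130 × 5/9 = +72.2222°C.
Final Celsius temperature: 176.7500 + 72.2222 = 248.9722°C.
In Fahrenheit: 248.9722 × 1.8 + 32 = 480.15°F.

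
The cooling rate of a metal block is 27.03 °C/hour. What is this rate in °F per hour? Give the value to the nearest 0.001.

The quantity depends on a temperature interval, so only the ratio of degree sizes applies; the offset between the scales is irrelevant.
A change of 1°C is a change of 1.8°F, so 27.03 × 1.8 = 48.654.

48.654 °F/hour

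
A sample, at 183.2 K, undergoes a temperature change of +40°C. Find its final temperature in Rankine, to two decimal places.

Initial temperature in Celsius: 183.2 - 273.15 = -89.9500°C.
Final Celsius temperature: -89.9500 + 40.0000 = -49.9500°C.
In Rankine: -49.9500 × 1.8 + 491.67 = 401.76°R.

401.76°R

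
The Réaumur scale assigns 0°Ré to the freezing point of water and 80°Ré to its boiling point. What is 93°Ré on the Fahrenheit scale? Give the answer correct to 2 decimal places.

241.25°F

Linear interpolation between the fixed points: C = (93 - 0) × 100 / (80 - 0) = 116.2500°C.
Then 116.2500 × 1.8 + 32 = 241.25°F.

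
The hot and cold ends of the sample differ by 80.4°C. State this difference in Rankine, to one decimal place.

For a temperature interval the offset drops out; only the factor 1.8 applies.
80.4 × 1.8 = 144.7.

144.7°R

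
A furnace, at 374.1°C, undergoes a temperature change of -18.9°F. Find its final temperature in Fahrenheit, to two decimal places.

The 18.9°F change is an interval, so only the factor 5/9 applies: -18.9 × 5/9 = -10.5000°C.
Final Celsius temperature: 374.1000 - 10.5000 = 363.6000°C.
In Fahrenheit: 363.6000 × 1.8 + 32 = 686.48°F.

686.48°F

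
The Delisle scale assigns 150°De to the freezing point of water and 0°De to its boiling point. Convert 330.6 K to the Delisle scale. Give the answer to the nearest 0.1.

63.8°De

First in Celsius: 330.6 - 273.15 = 57.4500°C.
Linearly onto the Delisle scale: 150 + (57.4500 / 100) × (0 - 150) = 63.8°De.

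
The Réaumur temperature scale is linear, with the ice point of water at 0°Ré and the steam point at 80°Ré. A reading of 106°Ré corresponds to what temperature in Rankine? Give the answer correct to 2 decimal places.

730.17°R

Linear interpolation between the fixed points: C = (106 - 0) × 100 / (80 - 0) = 132.5000°C.
Then 132.5000 × 1.8 + 491.67 = 730.17°R.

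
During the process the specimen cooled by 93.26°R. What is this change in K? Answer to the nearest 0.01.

51.81 K

For a temperature interval the offset drops out; only the factor 5/9 applies.
93.26 × 5/9 = 51.81.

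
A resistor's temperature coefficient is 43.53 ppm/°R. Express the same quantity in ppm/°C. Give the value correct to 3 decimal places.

78.354 ppm/°C

Since only a temperature interval is involved, the additive offset between the scales drops out.
A change of 1°C is a change of 1.8°R, so per °C the value is 43.53 × 1.8 = 78.354.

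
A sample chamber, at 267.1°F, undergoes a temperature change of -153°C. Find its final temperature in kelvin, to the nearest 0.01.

Initial temperature in Celsius: (267.1 - 32) × 5/9 = 130.6111°C.
Final Celsius temperature: 130.6111 - 153.0000 = -22.3889°C.
In kelvin: -22.3889 + 273.15 = 250.76 K.

250.76 K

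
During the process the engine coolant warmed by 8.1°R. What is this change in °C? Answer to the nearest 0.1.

4.5°C

For a temperature interval the offset drops out; only the factor 5/9 applies.
8.1 × 5/9 = 4.5.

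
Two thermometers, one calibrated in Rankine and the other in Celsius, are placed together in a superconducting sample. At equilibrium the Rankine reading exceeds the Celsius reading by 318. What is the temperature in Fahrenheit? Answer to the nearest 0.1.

Let x be the Rankine reading; then the Celsius reading is 5/9·x - 273.15.
(5/9·x - 273.15) - x = -318  ⇒  (-4/9)·x = -44.85  ⇒  x = 100.9125°R.
In Celsius: (100.9125 - 491.67) × 5/9 = -217.0875°C.
In Fahrenheit: -217.0875 × 1.8 + 32 = -358.8°F.

-358.8°F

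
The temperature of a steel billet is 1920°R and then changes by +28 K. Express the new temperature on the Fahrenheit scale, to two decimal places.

Initial temperature in Celsius: (1920 - 491.67) × 5/9 = 793.5167°C.
The 28 K change is an interval; Kelvin and Celsius degrees are the same size, so ΔC = +28°C.
Final Celsius temperature: 793.5167 + 28.0000 = 821.5167°C.
In Fahrenheit: 821.5167 × 1.8 + 32 = 1510.73°F.

1510.73°F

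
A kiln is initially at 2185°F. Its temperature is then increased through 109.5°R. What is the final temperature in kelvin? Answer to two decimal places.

Initial temperature in Celsius: (2185 - 32) × 5/9 = 1196.1111°C.
The 109.5°R change is an interval, so only the factor 5/9 applies: +109.5 × 5/9 = +60.8333°C.
Final Celsius temperature: 1196.1111 + 60.8333 = 1256.9444°C.
In kelvin: 1256.9444 + 273.15 = 1530.09 K.

1530.09 K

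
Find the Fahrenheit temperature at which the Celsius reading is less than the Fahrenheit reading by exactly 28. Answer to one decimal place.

Let F be the Fahrenheit reading. The Celsius reading is C = 5/9·F - 17.7778.
Require C - F = -28: (-4/9)·F - 17.7778 = -28.
F = (-28 + 17.7778) / (-4/9) = 23.0.

23.0°F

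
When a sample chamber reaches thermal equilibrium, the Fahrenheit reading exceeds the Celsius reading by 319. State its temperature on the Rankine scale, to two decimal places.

1137.42°R

Let x be the Celsius reading; then the Fahrenheit reading is 1.8·x + 32.
(1.8·x + 32) - x = 319  ⇒  (0.8)·x = 287  ⇒  x = 358.7500°C.
In Rankine: 358.7500 × 1.8 + 491.67 = 1137.42°R.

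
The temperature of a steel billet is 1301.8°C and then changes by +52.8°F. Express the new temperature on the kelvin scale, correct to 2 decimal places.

1604.28 K

The 52.8°F change is an interval, so only the factor 5/9 applies: +52.8 × 5/9 = +29.3333°C.
Final Celsius temperature: 1301.8000 + 29.3333 = 1331.1333°C.
In kelvin: 1331.1333 + 273.15 = 1604.28 K.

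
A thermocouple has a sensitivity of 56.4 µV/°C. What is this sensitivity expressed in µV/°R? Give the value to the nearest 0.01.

Since only a temperature interval is involved, the additive offset between the scales drops out.
A change of 1°R is a change of 5/9°C, so per °R the value is 56.4 × 5/9 = 31.33.

31.33 µV/°R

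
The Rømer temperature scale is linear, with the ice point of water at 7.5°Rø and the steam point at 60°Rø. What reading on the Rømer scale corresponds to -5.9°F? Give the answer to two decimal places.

First in Celsius: (-5.9 - 32) × 5/9 = -21.0556°C.
Linearly onto the Rømer scale: 7.5 + (-21.0556 / 100) × (60 - 7.5) = -3.55°Rø.

-3.55°Rø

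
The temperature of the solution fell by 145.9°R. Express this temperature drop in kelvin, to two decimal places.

For a temperature interval the offset drops out; only the factor 5/9 applies.
145.9 × 5/9 = 81.06.

81.06 K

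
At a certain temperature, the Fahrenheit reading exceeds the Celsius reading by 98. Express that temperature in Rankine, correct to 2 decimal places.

Let x be the Fahrenheit reading; then the Celsius reading is 5/9·x - 17.7778.
(5/9·x - 17.7778) - x = -98  ⇒  (-4/9)·x = -80.2222  ⇒  x = 180.5000°F.
In Celsius: (180.5 - 32) × 5/9 = 82.5000°C.
In Rankine: 82.5000 × 1.8 + 491.67 = 640.17°R.

640.17°R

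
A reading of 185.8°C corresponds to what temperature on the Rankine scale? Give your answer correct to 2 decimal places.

826.11°R

In Rankine: 185.8000 × 1.8 + 491.67 = 826.11°R.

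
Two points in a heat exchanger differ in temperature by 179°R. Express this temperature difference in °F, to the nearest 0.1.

179.0°F

Rankine and Fahrenheit degrees are the same size, so the interval is unchanged: 179.0.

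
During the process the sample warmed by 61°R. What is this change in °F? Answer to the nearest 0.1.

Rankine and Fahrenheit degrees are the same size, so the interval is unchanged: 61.0.

61.0°F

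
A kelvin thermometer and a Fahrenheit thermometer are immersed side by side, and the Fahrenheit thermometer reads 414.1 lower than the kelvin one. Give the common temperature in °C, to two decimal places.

Let x be the kelvin reading; then the Fahrenheit reading is 1.8·x - 459.67.
(1.8·x - 459.67) - x = -414.1  ⇒  (0.8)·x = 45.57  ⇒  x = 56.9625 K.
In Celsius: 56.9625 - 273.15 = -216.19°C.

-216.19°C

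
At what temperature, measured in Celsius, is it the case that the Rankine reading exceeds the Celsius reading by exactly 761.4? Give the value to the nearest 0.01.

337.16°C

Let C be the Celsius reading. The Rankine reading is R = 1.8·C + 491.67.
Require R - C = 761.4: (0.8)·C + 491.67 = 761.4.
C = (761.4 - 491.67) / (0.8) = 337.16.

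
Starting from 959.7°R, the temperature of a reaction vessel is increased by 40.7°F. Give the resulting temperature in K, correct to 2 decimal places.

555.78 K

Initial temperature in Celsius: (959.7 - 491.67) × 5/9 = 260.0167°C.
The 40.7°F change is an interval, so only the factor 5/9 applies: +40.7 × 5/9 = +22.6111°C.
Final Celsius temperature: 260.0167 + 22.6111 = 282.6278°C.
In kelvin: 282.6278 + 273.15 = 555.78 K.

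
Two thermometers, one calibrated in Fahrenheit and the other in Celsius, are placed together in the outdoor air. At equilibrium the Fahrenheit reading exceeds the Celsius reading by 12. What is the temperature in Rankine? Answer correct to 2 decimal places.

Let x be the Fahrenheit reading; then the Celsius reading is 5/9·x - 17.7778.
(5/9·x - 17.7778) - x = -12  ⇒  (-4/9)·x = 52/9  ⇒  x = -13.0000°F.
In Celsius: (-13 - 32) × 5/9 = -25.0000°C.
In Rankine: -25.0000 × 1.8 + 491.67 = 446.67°R.

446.67°R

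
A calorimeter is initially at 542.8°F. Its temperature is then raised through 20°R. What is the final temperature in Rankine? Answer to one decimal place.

1022.5°R

Initial temperature in Celsius: (542.8 - 32) × 5/9 = 283.7778°C.
The 20°R change is an interval, so only the factor 5/9 applies: +20 × 5/9 = +11.1111°C.
Final Celsius temperature: 283.7778 + 11.1111 = 294.8889°C.
In Rankine: 294.8889 × 1.8 + 491.67 = 1022.5°R.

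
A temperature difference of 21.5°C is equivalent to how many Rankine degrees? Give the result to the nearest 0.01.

For a temperature interval the offset drops out; only the factor 1.8 applies.
21.5 × 1.8 = 38.70.

38.70°R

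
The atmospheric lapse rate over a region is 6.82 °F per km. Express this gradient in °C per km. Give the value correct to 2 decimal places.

Since only a temperature interval is involved, the additive offset between the scales drops out.
A change of 1°F is a change of 5/9°C, so 6.82 × 5/9 = 3.79.

3.79 °C/km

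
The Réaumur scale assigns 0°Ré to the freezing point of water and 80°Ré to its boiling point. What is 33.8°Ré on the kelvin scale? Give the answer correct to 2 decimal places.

315.40 K

Linear interpolation between the fixed points: C = (33.8 - 0) × 100 / (80 - 0) = 42.2500°C.
Then 42.2500 + 273.15 = 315.40 K.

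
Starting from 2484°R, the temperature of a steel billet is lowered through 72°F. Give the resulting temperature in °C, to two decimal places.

Initial temperature in Celsius: (2484 - 491.67) × 5/9 = 1106.8500°C.
The 72°F change is an interval, so only the factor 5/9 applies: -72 × 5/9 = -40.0000°C.
Final Celsius temperature: 1106.8500 - 40.0000 = 1066.8500°C.

1066.85°C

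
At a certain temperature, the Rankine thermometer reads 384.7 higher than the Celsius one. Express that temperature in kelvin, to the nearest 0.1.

139.4 K

Let x be the Celsius reading; then the Rankine reading is 1.8·x + 491.67.
(1.8·x + 491.67) - x = 384.7  ⇒  (0.8)·x = -106.97  ⇒  x = -133.7125°C.
In kelvin: -133.7125 + 273.15 = 139.4 K.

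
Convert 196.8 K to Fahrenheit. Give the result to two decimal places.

-105.43°F

In Celsius: 196.8 - 273.15 = -76.3500°C.
In Fahrenheit: -76.3500 × 1.8 + 32 = -105.43°F.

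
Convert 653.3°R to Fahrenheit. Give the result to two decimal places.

193.63°F

In Celsius: (653.3 - 491.67) × 5/9 = 89.7944°C.
In Fahrenheit: 89.7944 × 1.8 + 32 = 193.63°F.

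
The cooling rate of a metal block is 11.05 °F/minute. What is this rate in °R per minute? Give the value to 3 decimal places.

The quantity depends on a temperature interval, so only the ratio of degree sizes applies; the offset between the scales is irrelevant.
A change of 1°F is a change of 1°R, so 11.05 × 1 = 11.050.

11.050 °R/minute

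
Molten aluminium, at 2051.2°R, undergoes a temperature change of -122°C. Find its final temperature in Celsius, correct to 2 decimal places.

Initial temperature in Celsius: (2051.2 - 491.67) × 5/9 = 866.4056°C.
Final Celsius temperature: 866.4056 - 122.0000 = 744.4056°C.

744.41°C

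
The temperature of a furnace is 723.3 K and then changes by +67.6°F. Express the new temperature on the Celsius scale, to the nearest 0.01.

487.71°C

Initial temperature in Celsius: 723.3 - 273.15 = 450.1500°C.
The 67.6°F change is an interval, so only the factor 5/9 applies: +67.6 × 5/9 = +37.5556°C.
Final Celsius temperature: 450.1500 + 37.5556 = 487.7056°C.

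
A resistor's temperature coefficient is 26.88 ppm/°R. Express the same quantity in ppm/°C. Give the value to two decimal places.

48.38 ppm/°C

The quantity depends on a temperature interval, so only the ratio of degree sizes applies; the offset between the scales is irrelevant.
A change of 1°C is a change of 1.8°R, so per °C the value is 26.88 × 1.8 = 48.38.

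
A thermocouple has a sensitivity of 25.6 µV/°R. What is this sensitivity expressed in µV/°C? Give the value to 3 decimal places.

The quantity depends on a temperature interval, so only the ratio of degree sizes applies; the offset between the scales is irrelevant.
A change of 1°C is a change of 1.8°R, so per °C the value is 25.6 × 1.8 = 46.080.

46.080 µV/°C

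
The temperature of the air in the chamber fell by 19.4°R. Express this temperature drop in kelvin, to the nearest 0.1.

For a temperature interval the offset drops out; only the factor 5/9 applies.
19.4 × 5/9 = 10.8.

10.8 K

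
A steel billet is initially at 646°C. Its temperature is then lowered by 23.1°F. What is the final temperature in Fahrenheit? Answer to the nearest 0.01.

The 23.1°F change is an interval, so only the factor 5/9 applies: -23.1 × 5/9 = -12.8333°C.
Final Celsius temperature: 646.0000 - 12.8333 = 633.1667°C.
In Fahrenheit: 633.1667 × 1.8 + 32 = 1171.70°F.

1171.70°F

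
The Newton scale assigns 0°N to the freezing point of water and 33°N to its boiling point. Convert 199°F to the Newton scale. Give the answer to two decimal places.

30.62°N

First in Celsius: (199 - 32) × 5/9 = 92.7778°C.
Linearly onto the Newton scale: 0 + (92.7778 / 100) × (33 - 0) = 30.62°N.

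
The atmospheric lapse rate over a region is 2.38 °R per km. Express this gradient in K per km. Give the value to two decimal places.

Since only a temperature interval is involved, the additive offset between the scales drops out.
A change of 1°R is a change of 5/9 K, so 2.38 × 5/9 = 1.32.

1.32 K/km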